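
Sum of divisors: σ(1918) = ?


Divisors of 1918: 1, 2, 7, 14, 137, 274, 959, 1918
Sum = 1 + 2 + 7 + 14 + 137 + 274 + 959 + 1918 = 3312

σ(1918) = 3312


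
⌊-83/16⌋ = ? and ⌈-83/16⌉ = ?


-83/16 = -5.1875
floor = -6
ceil = -5

floor = -6, ceil = -5


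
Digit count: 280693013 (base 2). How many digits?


280693013 in base 2 = 10000101110110000100100010101
Number of digits = 29

29 digits (base 2)


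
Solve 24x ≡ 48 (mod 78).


GCD(24, 78) = 6 divides 48
Divide: 4x ≡ 8 (mod 13)
x ≡ 2 (mod 13)


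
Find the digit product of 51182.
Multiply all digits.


5 × 1 × 1 × 8 × 2 = 80


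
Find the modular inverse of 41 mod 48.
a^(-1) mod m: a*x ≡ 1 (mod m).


Use the extended Euclidean algorithm on (48, 41); each row r = 48*s + 41*t:
r=48, s=1, t=0
r=41, s=0, t=1
q=1: r=7, s=1, t=-1   [48*(1) + 41*(-1) = 7]
q=5: r=6, s=-5, t=6   [48*(-5) + 41*(6) = 6]
q=1: r=1, s=6, t=-7   [48*(6) + 41*(-7) = 1]
q=6: r=0, s=-41, t=48   [48*(-41) + 41*(48) = 0]
GCD = 1 with t = -7, so 41*(-7) ≡ 1 (mod 48)
Inverse = -7 mod 48 = 41
Check: 41 * 41 = 1681 ≡ 1 (mod 48)

41^(-1) ≡ 41 (mod 48)


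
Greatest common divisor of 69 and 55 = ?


69 = 1 * 55 + 14
55 = 3 * 14 + 13
14 = 1 * 13 + 1
13 = 13 * 1 + 0
GCD = 1


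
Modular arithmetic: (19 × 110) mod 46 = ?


19 × 110 = 2090
2090 mod 46 = 20


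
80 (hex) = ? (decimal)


80 (base 16) = 128 (decimal)
128 (decimal) = 128 (base 10)


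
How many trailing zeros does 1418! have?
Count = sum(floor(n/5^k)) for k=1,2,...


floor(1418/5) = 283
floor(1418/25) = 56
floor(1418/125) = 11
floor(1418/625) = 2
Total = 352

352 trailing zeros


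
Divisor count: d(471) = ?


471 = 3^1 × 157^1
d(471) = (1+1) × (1+1) = 4

4 divisors


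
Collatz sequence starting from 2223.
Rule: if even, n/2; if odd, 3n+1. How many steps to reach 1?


2223 → 6670 → 3335 → 10006 → 5003 → 15010 → 7505 → 22516 → 11258 → 5629 → 16888 → 8444 → 4222 → 2111 → 6334 → 3167 → 9502 → 4751 → 14254 → 7127 → 21382 → 10691 → 32074 → 16037 → 48112 → 24056 → 12028 → 6014 → 3007 → 9022 → 4511 → 13534 → 6767 → 20302 → 10151 → 30454 → 15227 → 45682 → 22841 → 68524 → 34262 → 17131 → 51394 → 25697 → 77092 → 38546 → 19273 → 57820 → 28910 → 14455 → 43366 → 21683 → 65050 → 32525 → 97576 → 48788 → 24394 → 12197 → 36592 → 18296 → 9148 → 4574 → 2287 → 6862 → 3431 → 10294 → 5147 → 15442 → 7721 → 23164 → 11582 → 5791 → 17374 → 8687 → 26062 → 13031 → 39094 → 19547 → 58642 → 29321 → 87964 → 43982 → 21991 → 65974 → 32987 → 98962 → 49481 → 148444 → 74222 → 37111 → 111334 → 55667 → 167002 → 83501 → 250504 → 125252 → 62626 → 31313 → 93940 → 46970 → 23485 → 70456 → 35228 → 17614 → 8807 → 26422 → 13211 → 39634 → 19817 → 59452 → 29726 → 14863 → 44590 → 22295 → 66886 → 33443 → 100330 → 50165 → 150496 → 75248 → 37624 → 18812 → 9406 → 4703 → 14110 → 7055 → 21166 → 10583 → 31750 → 15875 → 47626 → 23813 → 71440 → 35720 → 17860 → 8930 → 4465 → 13396 → 6698 → 3349 → 10048 → 5024 → 2512 → 1256 → 628 → 314 → 157 → 472 → 236 → 118 → 59 → 178 → 89 → 268 → 134 → 67 → 202 → 101 → 304 → 152 → 76 → 38 → 19 → 58 → 29 → 88 → 44 → 22 → 11 → 34 → 17 → 52 → 26 → 13 → 40 → 20 → 10 → 5 → 16 → 8 → 4 → 2 → 1
Total steps = 182

182 steps


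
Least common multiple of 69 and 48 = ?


GCD(69, 48) = 3
LCM = 69*48/3 = 3312/3 = 1104

LCM = 1104


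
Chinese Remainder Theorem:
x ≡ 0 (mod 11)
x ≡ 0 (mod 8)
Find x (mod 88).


M = 11*8 = 88
M1 = M/11 = 8, M2 = M/8 = 11
M1^(-1) mod 11 = 7, M2^(-1) mod 8 = 3
x = 0*8*7 + 0*11*3 = 0
0 mod 88 = 0
Check: 0 mod 11 = 0 ✓, 0 mod 8 = 0 ✓

x ≡ 0 (mod 88)


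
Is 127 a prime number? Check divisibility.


Check divisors up to sqrt(127) = 11.2694
No divisors found.
127 is prime.

Yes, 127 is prime


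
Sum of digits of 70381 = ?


7 + 0 + 3 + 8 + 1 = 19


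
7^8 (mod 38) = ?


7^1 mod 38 = 7
7^2 mod 38 = 11
7^3 mod 38 = 1
7^4 mod 38 = 7
7^5 mod 38 = 11
7^6 mod 38 = 1
7^7 mod 38 = 7
7^8 mod 38 = 11


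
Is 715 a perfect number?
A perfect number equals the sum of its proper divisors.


Proper divisors of 715: 1, 5, 11, 13, 55, 65, 143
Sum = 1 + 5 + 11 + 13 + 55 + 65 + 143 = 293

No, 715 is not perfect (293 ≠ 715)


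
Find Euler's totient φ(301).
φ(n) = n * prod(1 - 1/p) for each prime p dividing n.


301 = 7 × 43
Prime factors: 7, 43
φ(301) = 301 × (1-1/7) × (1-1/43)
= 301 × 6/7 × 42/43 = 252

φ(301) = 252


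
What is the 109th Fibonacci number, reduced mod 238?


F(k) mod 238 for k=1..109:
1, 1, 2, 3, 5, 8, 13, 21, 34, 55, 89, 144, 233, 139, 134, 35, 169, 204, 135, 101, 236, 99, 97, 196, 55, 13, 68, 81, 149, 230, 141, 133, 36, 169, 205, 136, 103, 1, 104, 105, 209, 76, 47, 123, 170, 55, 225, 42, 29, 71, 100, 171, 33, 204, 237, 203, 202, 167, 131, 60, 191, 13, 204, 217, 183, 162, 107, 31, 138, 169, 69, 0, 69, 69, 138, 207, 107, 76, 183, 21, 204, 225, 191, 178, 131, 71, 202, 35, 237, 34, 33, 67, 100, 167, 29, 196, 225, 183, 170, 115, 47, 162, 209, 133, 104, 237, 103, 102, 205
F(109) mod 238 = 205


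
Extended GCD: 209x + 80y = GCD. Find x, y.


Tabular extended Euclidean (each row: r = 209*s + 80*t):
r=209, s=1, t=0
r=80, s=0, t=1
q=2: r=49, s=1, t=-2   [209*(1) + 80*(-2) = 49]
q=1: r=31, s=-1, t=3   [209*(-1) + 80*(3) = 31]
q=1: r=18, s=2, t=-5   [209*(2) + 80*(-5) = 18]
q=1: r=13, s=-3, t=8   [209*(-3) + 80*(8) = 13]
q=1: r=5, s=5, t=-13   [209*(5) + 80*(-13) = 5]
q=2: r=3, s=-13, t=34   [209*(-13) + 80*(34) = 3]
q=1: r=2, s=18, t=-47   [209*(18) + 80*(-47) = 2]
q=1: r=1, s=-31, t=81   [209*(-31) + 80*(81) = 1]
q=2: r=0, s=80, t=-209   [209*(80) + 80*(-209) = 0]
GCD = 1; from the row with r=1: x=-31, y=81
Check: 209*(-31) + 80*(81) = -6479 + 6480 = 1

GCD = 1, x = -31, y = 81


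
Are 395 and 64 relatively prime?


Euclidean algorithm:
395 = 6 * 64 + 11
64 = 5 * 11 + 9
11 = 1 * 9 + 2
9 = 4 * 2 + 1
2 = 2 * 1 + 0
GCD(395, 64) = 1

Yes, coprime (GCD = 1)


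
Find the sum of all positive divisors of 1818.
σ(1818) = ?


Divisors of 1818: 1, 2, 3, 6, 9, 18, 101, 202, 303, 606, 909, 1818
Sum = 1 + 2 + 3 + 6 + 9 + 18 + 101 + 202 + 303 + 606 + 909 + 1818 = 3978

σ(1818) = 3978


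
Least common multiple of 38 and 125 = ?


GCD(38, 125) = 1
LCM = 38*125/1 = 4750/1 = 4750

LCM = 4750


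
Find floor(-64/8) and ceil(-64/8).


-64/8 = -8.0000
floor = -8
ceil = -8

floor = -8, ceil = -8


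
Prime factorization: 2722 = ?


2722 / 2 = 1361
1361 / 1361 = 1
2722 = 2 × 1361


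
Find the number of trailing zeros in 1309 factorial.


floor(1309/5) = 261
floor(1309/25) = 52
floor(1309/125) = 10
floor(1309/625) = 2
Total = 325

325 trailing zeros


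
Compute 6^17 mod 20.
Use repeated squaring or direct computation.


6^1 mod 20 = 6
6^2 mod 20 = 16
6^3 mod 20 = 16
6^4 mod 20 = 16
6^5 mod 20 = 16
6^6 mod 20 = 16
6^7 mod 20 = 16
6^8 mod 20 = 16
6^9 mod 20 = 16
6^10 mod 20 = 16
6^11 mod 20 = 16
6^12 mod 20 = 16
6^13 mod 20 = 16
6^14 mod 20 = 16
6^15 mod 20 = 16
6^16 mod 20 = 16
6^17 mod 20 = 16


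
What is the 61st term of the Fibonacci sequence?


Sequence: 1, 1, 2, 3, 5, 8, 13, 21, 34, 55, 89, 144, 233, 377, 610, 987, 1597, 2584, 4181, 6765, 10946, 17711, 28657, 46368, 75025, 121393, 196418, 317811, 514229, 832040, 1346269, 2178309, 3524578, 5702887, 9227465, 14930352, 24157817, 39088169, 63245986, 102334155, 165580141, 267914296, 433494437, 701408733, 1134903170, 1836311903, 2971215073, 4807526976, 7778742049, 12586269025, 20365011074, 32951280099, 53316291173, 86267571272, 139583862445, 225851433717, 365435296162, 591286729879, 956722026041, 1548008755920, 2504730781961
F(61) = 2504730781961


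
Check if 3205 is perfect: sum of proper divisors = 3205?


Proper divisors of 3205: 1, 5, 641
Sum = 1 + 5 + 641 = 647

No, 3205 is not perfect (647 ≠ 3205)


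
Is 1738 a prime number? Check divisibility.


1738 / 2 = 869 (exact division)
1738 is NOT prime.

No, 1738 is not prime


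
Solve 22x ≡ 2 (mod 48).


GCD(22, 48) = 2 divides 2
Divide: 11x ≡ 1 (mod 24)
x ≡ 11 (mod 24)


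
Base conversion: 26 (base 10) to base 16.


26 (base 10) = 26 (decimal)
26 (decimal) = 1A (base 16)


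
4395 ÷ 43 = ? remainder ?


4395 = 43 * 102 + 9
Check: 4386 + 9 = 4395

q = 102, r = 9


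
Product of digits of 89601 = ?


8 × 9 × 6 × 0 × 1 = 0


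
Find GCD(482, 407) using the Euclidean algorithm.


482 = 1 * 407 + 75
407 = 5 * 75 + 32
75 = 2 * 32 + 11
32 = 2 * 11 + 10
11 = 1 * 10 + 1
10 = 10 * 1 + 0
GCD = 1


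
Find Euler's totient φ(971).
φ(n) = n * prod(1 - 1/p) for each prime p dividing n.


971 = 971
Prime factors: 971
φ(971) = 971 × (1-1/971)
= 971 × 970/971 = 970

φ(971) = 970


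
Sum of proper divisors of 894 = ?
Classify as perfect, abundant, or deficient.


Proper divisors: 1, 2, 3, 6, 149, 298, 447
Sum = 1 + 2 + 3 + 6 + 149 + 298 + 447 = 906
906 > 894 → abundant

s(894) = 906 (abundant)


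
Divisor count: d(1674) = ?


1674 = 2^1 × 3^3 × 31^1
d(1674) = (1+1) × (3+1) × (1+1) = 16

16 divisors


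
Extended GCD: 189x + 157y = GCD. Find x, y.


Tabular extended Euclidean (each row: r = 189*s + 157*t):
r=189, s=1, t=0
r=157, s=0, t=1
q=1: r=32, s=1, t=-1   [189*(1) + 157*(-1) = 32]
q=4: r=29, s=-4, t=5   [189*(-4) + 157*(5) = 29]
q=1: r=3, s=5, t=-6   [189*(5) + 157*(-6) = 3]
q=9: r=2, s=-49, t=59   [189*(-49) + 157*(59) = 2]
q=1: r=1, s=54, t=-65   [189*(54) + 157*(-65) = 1]
q=2: r=0, s=-157, t=189   [189*(-157) + 157*(189) = 0]
GCD = 1; from the row with r=1: x=54, y=-65
Check: 189*(54) + 157*(-65) = 10206 - 10205 = 1

GCD = 1, x = 54, y = -65


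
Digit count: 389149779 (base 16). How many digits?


389149779 in base 16 = 1731F453
Number of digits = 8

8 digits (base 16)


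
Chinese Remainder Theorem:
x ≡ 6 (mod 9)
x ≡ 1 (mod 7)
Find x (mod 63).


M = 9*7 = 63
M1 = M/9 = 7, M2 = M/7 = 9
M1^(-1) mod 9 = 4, M2^(-1) mod 7 = 4
x = 6*7*4 + 1*9*4 = 204
204 mod 63 = 15
Check: 15 mod 9 = 6 ✓, 15 mod 7 = 1 ✓

x ≡ 15 (mod 63)


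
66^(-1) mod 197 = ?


Use the extended Euclidean algorithm on (197, 66); each row r = 197*s + 66*t:
r=197, s=1, t=0
r=66, s=0, t=1
q=2: r=65, s=1, t=-2   [197*(1) + 66*(-2) = 65]
q=1: r=1, s=-1, t=3   [197*(-1) + 66*(3) = 1]
q=65: r=0, s=66, t=-197   [197*(66) + 66*(-197) = 0]
GCD = 1 with t = 3, so 66*(3) ≡ 1 (mod 197)
Inverse = 3 mod 197 = 3
Check: 66 * 3 = 198 ≡ 1 (mod 197)

66^(-1) ≡ 3 (mod 197)


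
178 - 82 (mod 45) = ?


178 - 82 = 96
96 mod 45 = 6


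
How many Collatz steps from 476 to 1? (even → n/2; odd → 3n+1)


476 → 238 → 119 → 358 → 179 → 538 → 269 → 808 → 404 → 202 → 101 → 304 → 152 → 76 → 38 → 19 → 58 → 29 → 88 → 44 → 22 → 11 → 34 → 17 → 52 → 26 → 13 → 40 → 20 → 10 → 5 → 16 → 8 → 4 → 2 → 1
Total steps = 35

35 steps


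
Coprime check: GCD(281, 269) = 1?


Euclidean algorithm:
281 = 1 * 269 + 12
269 = 22 * 12 + 5
12 = 2 * 5 + 2
5 = 2 * 2 + 1
2 = 2 * 1 + 0
GCD(281, 269) = 1

Yes, coprime (GCD = 1)


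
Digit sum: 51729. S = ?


5 + 1 + 7 + 2 + 9 = 24


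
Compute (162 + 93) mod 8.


162 + 93 = 255
255 mod 8 = 7


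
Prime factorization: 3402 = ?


3402 / 2 = 1701
1701 / 3 = 567
567 / 3 = 189
189 / 3 = 63
63 / 3 = 21
21 / 3 = 7
7 / 7 = 1
3402 = 2 × 3^5 × 7


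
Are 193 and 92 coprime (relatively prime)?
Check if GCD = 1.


Euclidean algorithm:
193 = 2 * 92 + 9
92 = 10 * 9 + 2
9 = 4 * 2 + 1
2 = 2 * 1 + 0
GCD(193, 92) = 1

Yes, coprime (GCD = 1)


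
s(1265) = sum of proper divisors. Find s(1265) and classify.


Proper divisors: 1, 5, 11, 23, 55, 115, 253
Sum = 1 + 5 + 11 + 23 + 55 + 115 + 253 = 463
463 < 1265 → deficient

s(1265) = 463 (deficient)


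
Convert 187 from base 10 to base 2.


187 (base 10) = 187 (decimal)
187 (decimal) = 10111011 (base 2)


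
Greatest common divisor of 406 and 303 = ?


406 = 1 * 303 + 103
303 = 2 * 103 + 97
103 = 1 * 97 + 6
97 = 16 * 6 + 1
6 = 6 * 1 + 0
GCD = 1


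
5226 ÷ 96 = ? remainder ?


5226 = 96 * 54 + 42
Check: 5184 + 42 = 5226

q = 54, r = 42


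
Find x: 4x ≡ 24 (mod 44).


GCD(4, 44) = 4 divides 24
Divide: 1x ≡ 6 (mod 11)
x ≡ 6 (mod 11)


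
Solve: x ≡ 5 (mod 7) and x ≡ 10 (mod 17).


M = 7*17 = 119
M1 = M/7 = 17, M2 = M/17 = 7
M1^(-1) mod 7 = 5, M2^(-1) mod 17 = 5
x = 5*17*5 + 10*7*5 = 775
775 mod 119 = 61
Check: 61 mod 7 = 5 ✓, 61 mod 17 = 10 ✓

x ≡ 61 (mod 119)


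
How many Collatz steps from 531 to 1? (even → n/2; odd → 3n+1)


531 → 1594 → 797 → 2392 → 1196 → 598 → 299 → 898 → 449 → 1348 → 674 → 337 → 1012 → 506 → 253 → 760 → 380 → 190 → 95 → 286 → 143 → 430 → 215 → 646 → 323 → 970 → 485 → 1456 → 728 → 364 → 182 → 91 → 274 → 137 → 412 → 206 → 103 → 310 → 155 → 466 → 233 → 700 → 350 → 175 → 526 → 263 → 790 → 395 → 1186 → 593 → 1780 → 890 → 445 → 1336 → 668 → 334 → 167 → 502 → 251 → 754 → 377 → 1132 → 566 → 283 → 850 → 425 → 1276 → 638 → 319 → 958 → 479 → 1438 → 719 → 2158 → 1079 → 3238 → 1619 → 4858 → 2429 → 7288 → 3644 → 1822 → 911 → 2734 → 1367 → 4102 → 2051 → 6154 → 3077 → 9232 → 4616 → 2308 → 1154 → 577 → 1732 → 866 → 433 → 1300 → 650 → 325 → 976 → 488 → 244 → 122 → 61 → 184 → 92 → 46 → 23 → 70 → 35 → 106 → 53 → 160 → 80 → 40 → 20 → 10 → 5 → 16 → 8 → 4 → 2 → 1
Total steps = 123

123 steps


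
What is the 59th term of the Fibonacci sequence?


Sequence: 1, 1, 2, 3, 5, 8, 13, 21, 34, 55, 89, 144, 233, 377, 610, 987, 1597, 2584, 4181, 6765, 10946, 17711, 28657, 46368, 75025, 121393, 196418, 317811, 514229, 832040, 1346269, 2178309, 3524578, 5702887, 9227465, 14930352, 24157817, 39088169, 63245986, 102334155, 165580141, 267914296, 433494437, 701408733, 1134903170, 1836311903, 2971215073, 4807526976, 7778742049, 12586269025, 20365011074, 32951280099, 53316291173, 86267571272, 139583862445, 225851433717, 365435296162, 591286729879, 956722026041
F(59) = 956722026041


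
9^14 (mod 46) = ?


9^1 mod 46 = 9
9^2 mod 46 = 35
9^3 mod 46 = 39
9^4 mod 46 = 29
9^5 mod 46 = 31
9^6 mod 46 = 3
9^7 mod 46 = 27
9^8 mod 46 = 13
9^9 mod 46 = 25
9^10 mod 46 = 41
9^11 mod 46 = 1
9^12 mod 46 = 9
9^13 mod 46 = 35
9^14 mod 46 = 39


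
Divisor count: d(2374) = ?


2374 = 2^1 × 1187^1
d(2374) = (1+1) × (1+1) = 4

4 divisors


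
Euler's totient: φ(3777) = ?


3777 = 3 × 1259
Prime factors: 3, 1259
φ(3777) = 3777 × (1-1/3) × (1-1/1259)
= 3777 × 2/3 × 1258/1259 = 2516

φ(3777) = 2516


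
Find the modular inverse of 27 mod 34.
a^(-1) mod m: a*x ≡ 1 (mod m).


Use the extended Euclidean algorithm on (34, 27); each row r = 34*s + 27*t:
r=34, s=1, t=0
r=27, s=0, t=1
q=1: r=7, s=1, t=-1   [34*(1) + 27*(-1) = 7]
q=3: r=6, s=-3, t=4   [34*(-3) + 27*(4) = 6]
q=1: r=1, s=4, t=-5   [34*(4) + 27*(-5) = 1]
q=6: r=0, s=-27, t=34   [34*(-27) + 27*(34) = 0]
GCD = 1 with t = -5, so 27*(-5) ≡ 1 (mod 34)
Inverse = -5 mod 34 = 29
Check: 27 * 29 = 783 ≡ 1 (mod 34)

27^(-1) ≡ 29 (mod 34)


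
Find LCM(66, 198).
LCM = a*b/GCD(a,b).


GCD(66, 198) = 66
LCM = 66*198/66 = 13068/66 = 198

LCM = 198


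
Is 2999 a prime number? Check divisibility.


Check divisors up to sqrt(2999) = 54.7631
No divisors found.
2999 is prime.

Yes, 2999 is prime


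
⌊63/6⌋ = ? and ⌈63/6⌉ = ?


63/6 = 10.5000
floor = 10
ceil = 11

floor = 10, ceil = 11


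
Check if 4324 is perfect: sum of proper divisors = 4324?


Proper divisors of 4324: 1, 2, 4, 23, 46, 47, 92, 94, 188, 1081, 2162
Sum = 1 + 2 + 4 + 23 + 46 + 47 + 92 + 94 + 188 + 1081 + 2162 = 3740

No, 4324 is not perfect (3740 ≠ 4324)


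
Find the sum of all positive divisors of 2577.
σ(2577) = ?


Divisors of 2577: 1, 3, 859, 2577
Sum = 1 + 3 + 859 + 2577 = 3440

σ(2577) = 3440


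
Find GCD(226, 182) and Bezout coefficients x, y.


Tabular extended Euclidean (each row: r = 226*s + 182*t):
r=226, s=1, t=0
r=182, s=0, t=1
q=1: r=44, s=1, t=-1   [226*(1) + 182*(-1) = 44]
q=4: r=6, s=-4, t=5   [226*(-4) + 182*(5) = 6]
q=7: r=2, s=29, t=-36   [226*(29) + 182*(-36) = 2]
q=3: r=0, s=-91, t=113   [226*(-91) + 182*(113) = 0]
GCD = 2; from the row with r=2: x=29, y=-36
Check: 226*(29) + 182*(-36) = 6554 - 6552 = 2

GCD = 2, x = 29, y = -36


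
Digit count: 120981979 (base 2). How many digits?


120981979 in base 2 = 111001101100000100111011011
Number of digits = 27

27 digits (base 2)


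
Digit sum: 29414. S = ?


2 + 9 + 4 + 1 + 4 = 20


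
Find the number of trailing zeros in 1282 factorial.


floor(1282/5) = 256
floor(1282/25) = 51
floor(1282/125) = 10
floor(1282/625) = 2
Total = 319

319 trailing zeros


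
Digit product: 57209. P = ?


5 × 7 × 2 × 0 × 9 = 0


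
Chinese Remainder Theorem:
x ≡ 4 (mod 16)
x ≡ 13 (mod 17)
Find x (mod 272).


M = 16*17 = 272
M1 = M/16 = 17, M2 = M/17 = 16
M1^(-1) mod 16 = 1, M2^(-1) mod 17 = 16
x = 4*17*1 + 13*16*16 = 3396
3396 mod 272 = 132
Check: 132 mod 16 = 4 ✓, 132 mod 17 = 13 ✓

x ≡ 132 (mod 272)


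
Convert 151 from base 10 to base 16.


151 (base 10) = 151 (decimal)
151 (decimal) = 97 (base 16)


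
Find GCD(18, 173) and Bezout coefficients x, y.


Tabular extended Euclidean (each row: r = 18*s + 173*t):
r=18, s=1, t=0
r=173, s=0, t=1
q=0: r=18, s=1, t=0   [18*(1) + 173*(0) = 18]
q=9: r=11, s=-9, t=1   [18*(-9) + 173*(1) = 11]
q=1: r=7, s=10, t=-1   [18*(10) + 173*(-1) = 7]
q=1: r=4, s=-19, t=2   [18*(-19) + 173*(2) = 4]
q=1: r=3, s=29, t=-3   [18*(29) + 173*(-3) = 3]
q=1: r=1, s=-48, t=5   [18*(-48) + 173*(5) = 1]
q=3: r=0, s=173, t=-18   [18*(173) + 173*(-18) = 0]
GCD = 1; from the row with r=1: x=-48, y=5
Check: 18*(-48) + 173*(5) = -864 + 865 = 1

GCD = 1, x = -48, y = 5


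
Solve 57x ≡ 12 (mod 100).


GCD(57, 100) = 1, unique solution
a^(-1) mod 100 = 93
x = 93 * 12 mod 100 = 16

x ≡ 16 (mod 100)


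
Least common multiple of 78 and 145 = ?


GCD(78, 145) = 1
LCM = 78*145/1 = 11310/1 = 11310

LCM = 11310


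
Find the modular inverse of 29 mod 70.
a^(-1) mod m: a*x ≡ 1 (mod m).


Use the extended Euclidean algorithm on (70, 29); each row r = 70*s + 29*t:
r=70, s=1, t=0
r=29, s=0, t=1
q=2: r=12, s=1, t=-2   [70*(1) + 29*(-2) = 12]
q=2: r=5, s=-2, t=5   [70*(-2) + 29*(5) = 5]
q=2: r=2, s=5, t=-12   [70*(5) + 29*(-12) = 2]
q=2: r=1, s=-12, t=29   [70*(-12) + 29*(29) = 1]
q=2: r=0, s=29, t=-70   [70*(29) + 29*(-70) = 0]
GCD = 1 with t = 29, so 29*(29) ≡ 1 (mod 70)
Inverse = 29 mod 70 = 29
Check: 29 * 29 = 841 ≡ 1 (mod 70)

29^(-1) ≡ 29 (mod 70)


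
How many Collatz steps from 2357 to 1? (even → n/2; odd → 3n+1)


2357 → 7072 → 3536 → 1768 → 884 → 442 → 221 → 664 → 332 → 166 → 83 → 250 → 125 → 376 → 188 → 94 → 47 → 142 → 71 → 214 → 107 → 322 → 161 → 484 → 242 → 121 → 364 → 182 → 91 → 274 → 137 → 412 → 206 → 103 → 310 → 155 → 466 → 233 → 700 → 350 → 175 → 526 → 263 → 790 → 395 → 1186 → 593 → 1780 → 890 → 445 → 1336 → 668 → 334 → 167 → 502 → 251 → 754 → 377 → 1132 → 566 → 283 → 850 → 425 → 1276 → 638 → 319 → 958 → 479 → 1438 → 719 → 2158 → 1079 → 3238 → 1619 → 4858 → 2429 → 7288 → 3644 → 1822 → 911 → 2734 → 1367 → 4102 → 2051 → 6154 → 3077 → 9232 → 4616 → 2308 → 1154 → 577 → 1732 → 866 → 433 → 1300 → 650 → 325 → 976 → 488 → 244 → 122 → 61 → 184 → 92 → 46 → 23 → 70 → 35 → 106 → 53 → 160 → 80 → 40 → 20 → 10 → 5 → 16 → 8 → 4 → 2 → 1
Total steps = 120

120 steps


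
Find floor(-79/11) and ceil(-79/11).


-79/11 = -7.1818
floor = -8
ceil = -7

floor = -8, ceil = -7


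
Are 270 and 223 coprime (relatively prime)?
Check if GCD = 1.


Euclidean algorithm:
270 = 1 * 223 + 47
223 = 4 * 47 + 35
47 = 1 * 35 + 12
35 = 2 * 12 + 11
12 = 1 * 11 + 1
11 = 11 * 1 + 0
GCD(270, 223) = 1

Yes, coprime (GCD = 1)


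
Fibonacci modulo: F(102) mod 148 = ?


F(k) mod 148 for k=1..102:
1, 1, 2, 3, 5, 8, 13, 21, 34, 55, 89, 144, 85, 81, 18, 99, 117, 68, 37, 105, 142, 99, 93, 44, 137, 33, 22, 55, 77, 132, 61, 45, 106, 3, 109, 112, 73, 37, 110, 147, 109, 108, 69, 29, 98, 127, 77, 56, 133, 41, 26, 67, 93, 12, 105, 117, 74, 43, 117, 12, 129, 141, 122, 115, 89, 56, 145, 53, 50, 103, 5, 108, 113, 73, 38, 111, 1, 112, 113, 77, 42, 119, 13, 132, 145, 129, 126, 107, 85, 44, 129, 25, 6, 31, 37, 68, 105, 25, 130, 7, 137, 144
F(102) mod 148 = 144


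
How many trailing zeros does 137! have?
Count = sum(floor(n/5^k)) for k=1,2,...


floor(137/5) = 27
floor(137/25) = 5
floor(137/125) = 1
Total = 33

33 trailing zeros


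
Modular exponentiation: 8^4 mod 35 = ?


8^1 mod 35 = 8
8^2 mod 35 = 29
8^3 mod 35 = 22
8^4 mod 35 = 1


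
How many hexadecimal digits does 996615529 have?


996615529 in base 16 = 3B672569
Number of digits = 8

8 digits (base 16)


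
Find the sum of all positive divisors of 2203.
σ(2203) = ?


Divisors of 2203: 1, 2203
Sum = 1 + 2203 = 2204

σ(2203) = 2204


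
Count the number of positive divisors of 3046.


3046 = 2^1 × 1523^1
d(3046) = (1+1) × (1+1) = 4

4 divisors


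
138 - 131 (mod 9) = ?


138 - 131 = 7
7 mod 9 = 7


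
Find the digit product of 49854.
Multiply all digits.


4 × 9 × 8 × 5 × 4 = 5760


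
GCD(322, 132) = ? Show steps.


322 = 2 * 132 + 58
132 = 2 * 58 + 16
58 = 3 * 16 + 10
16 = 1 * 10 + 6
10 = 1 * 6 + 4
6 = 1 * 4 + 2
4 = 2 * 2 + 0
GCD = 2


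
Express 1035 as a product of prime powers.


1035 / 3 = 345
345 / 3 = 115
115 / 5 = 23
23 / 23 = 1
1035 = 3^2 × 5 × 23


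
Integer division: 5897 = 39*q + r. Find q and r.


5897 = 39 * 151 + 8
Check: 5889 + 8 = 5897

q = 151, r = 8


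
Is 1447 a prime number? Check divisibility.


Check divisors up to sqrt(1447) = 38.0395
No divisors found.
1447 is prime.

Yes, 1447 is prime


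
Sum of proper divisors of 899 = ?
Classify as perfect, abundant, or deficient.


Proper divisors: 1, 29, 31
Sum = 1 + 29 + 31 = 61
61 < 899 → deficient

s(899) = 61 (deficient)


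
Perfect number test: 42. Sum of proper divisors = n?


Proper divisors of 42: 1, 2, 3, 6, 7, 14, 21
Sum = 1 + 2 + 3 + 6 + 7 + 14 + 21 = 54

No, 42 is not perfect (54 ≠ 42)


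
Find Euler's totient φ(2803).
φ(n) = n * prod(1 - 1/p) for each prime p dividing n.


2803 = 2803
Prime factors: 2803
φ(2803) = 2803 × (1-1/2803)
= 2803 × 2802/2803 = 2802

φ(2803) = 2802


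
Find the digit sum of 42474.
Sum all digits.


4 + 2 + 4 + 7 + 4 = 21


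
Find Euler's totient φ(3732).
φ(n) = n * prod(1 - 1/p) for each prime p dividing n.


3732 = 2^2 × 3 × 311
Prime factors: 2, 3, 311
φ(3732) = 3732 × (1-1/2) × (1-1/3) × (1-1/311)
= 3732 × 1/2 × 2/3 × 310/311 = 1240

φ(3732) = 1240


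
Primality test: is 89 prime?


Check divisors up to sqrt(89) = 9.4340
No divisors found.
89 is prime.

Yes, 89 is prime


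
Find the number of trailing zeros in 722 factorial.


floor(722/5) = 144
floor(722/25) = 28
floor(722/125) = 5
floor(722/625) = 1
Total = 178

178 trailing zeros


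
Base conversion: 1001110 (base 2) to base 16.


1001110 (base 2) = 78 (decimal)
78 (decimal) = 4E (base 16)


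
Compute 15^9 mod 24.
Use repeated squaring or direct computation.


15^1 mod 24 = 15
15^2 mod 24 = 9
15^3 mod 24 = 15
15^4 mod 24 = 9
15^5 mod 24 = 15
15^6 mod 24 = 9
15^7 mod 24 = 15
15^8 mod 24 = 9
15^9 mod 24 = 15


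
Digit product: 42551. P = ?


4 × 2 × 5 × 5 × 1 = 200


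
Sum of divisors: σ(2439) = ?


Divisors of 2439: 1, 3, 9, 271, 813, 2439
Sum = 1 + 3 + 9 + 271 + 813 + 2439 = 3536

σ(2439) = 3536


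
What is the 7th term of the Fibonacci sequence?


Sequence: 1, 1, 2, 3, 5, 8, 13
F(7) = 13


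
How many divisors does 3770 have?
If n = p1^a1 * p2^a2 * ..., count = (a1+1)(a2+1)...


3770 = 2^1 × 5^1 × 13^1 × 29^1
d(3770) = (1+1) × (1+1) × (1+1) × (1+1) = 16

16 divisors


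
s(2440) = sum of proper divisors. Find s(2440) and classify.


Proper divisors: 1, 2, 4, 5, 8, 10, 20, 40, 61, 122, 244, 305, 488, 610, 1220
Sum = 1 + 2 + 4 + 5 + 8 + 10 + 20 + 40 + 61 + 122 + 244 + 305 + 488 + 610 + 1220 = 3140
3140 > 2440 → abundant

s(2440) = 3140 (abundant)


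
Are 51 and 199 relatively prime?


Euclidean algorithm:
199 = 3 * 51 + 46
51 = 1 * 46 + 5
46 = 9 * 5 + 1
5 = 5 * 1 + 0
GCD(51, 199) = 1

Yes, coprime (GCD = 1)


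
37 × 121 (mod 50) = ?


37 × 121 = 4477
4477 mod 50 = 27


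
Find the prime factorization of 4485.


4485 / 3 = 1495
1495 / 5 = 299
299 / 13 = 23
23 / 23 = 1
4485 = 3 × 5 × 13 × 23


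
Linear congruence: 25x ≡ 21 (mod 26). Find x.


GCD(25, 26) = 1, unique solution
a^(-1) mod 26 = 25
x = 25 * 21 mod 26 = 5

x ≡ 5 (mod 26)


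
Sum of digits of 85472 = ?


8 + 5 + 4 + 7 + 2 = 26


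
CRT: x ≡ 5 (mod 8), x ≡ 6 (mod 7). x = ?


M = 8*7 = 56
M1 = M/8 = 7, M2 = M/7 = 8
M1^(-1) mod 8 = 7, M2^(-1) mod 7 = 1
x = 5*7*7 + 6*8*1 = 293
293 mod 56 = 13
Check: 13 mod 8 = 5 ✓, 13 mod 7 = 6 ✓

x ≡ 13 (mod 56)


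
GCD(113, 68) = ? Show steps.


113 = 1 * 68 + 45
68 = 1 * 45 + 23
45 = 1 * 23 + 22
23 = 1 * 22 + 1
22 = 22 * 1 + 0
GCD = 1


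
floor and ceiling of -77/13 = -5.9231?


-77/13 = -5.9231
floor = -6
ceil = -5

floor = -6, ceil = -5


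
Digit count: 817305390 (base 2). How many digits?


817305390 in base 2 = 110000101101110001011100101110
Number of digits = 30

30 digits (base 2)


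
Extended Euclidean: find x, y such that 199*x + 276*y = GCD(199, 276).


Tabular extended Euclidean (each row: r = 199*s + 276*t):
r=199, s=1, t=0
r=276, s=0, t=1
q=0: r=199, s=1, t=0   [199*(1) + 276*(0) = 199]
q=1: r=77, s=-1, t=1   [199*(-1) + 276*(1) = 77]
q=2: r=45, s=3, t=-2   [199*(3) + 276*(-2) = 45]
q=1: r=32, s=-4, t=3   [199*(-4) + 276*(3) = 32]
q=1: r=13, s=7, t=-5   [199*(7) + 276*(-5) = 13]
q=2: r=6, s=-18, t=13   [199*(-18) + 276*(13) = 6]
q=2: r=1, s=43, t=-31   [199*(43) + 276*(-31) = 1]
q=6: r=0, s=-276, t=199   [199*(-276) + 276*(199) = 0]
GCD = 1; from the row with r=1: x=43, y=-31
Check: 199*(43) + 276*(-31) = 8557 - 8556 = 1

GCD = 1, x = 43, y = -31


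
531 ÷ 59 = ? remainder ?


531 = 59 * 9 + 0
Check: 531 + 0 = 531

q = 9, r = 0


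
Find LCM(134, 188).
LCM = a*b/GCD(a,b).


GCD(134, 188) = 2
LCM = 134*188/2 = 25192/2 = 12596

LCM = 12596


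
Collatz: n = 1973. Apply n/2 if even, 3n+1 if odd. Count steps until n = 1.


1973 → 5920 → 2960 → 1480 → 740 → 370 → 185 → 556 → 278 → 139 → 418 → 209 → 628 → 314 → 157 → 472 → 236 → 118 → 59 → 178 → 89 → 268 → 134 → 67 → 202 → 101 → 304 → 152 → 76 → 38 → 19 → 58 → 29 → 88 → 44 → 22 → 11 → 34 → 17 → 52 → 26 → 13 → 40 → 20 → 10 → 5 → 16 → 8 → 4 → 2 → 1
Total steps = 50

50 steps


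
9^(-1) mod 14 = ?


Use the extended Euclidean algorithm on (14, 9); each row r = 14*s + 9*t:
r=14, s=1, t=0
r=9, s=0, t=1
q=1: r=5, s=1, t=-1   [14*(1) + 9*(-1) = 5]
q=1: r=4, s=-1, t=2   [14*(-1) + 9*(2) = 4]
q=1: r=1, s=2, t=-3   [14*(2) + 9*(-3) = 1]
q=4: r=0, s=-9, t=14   [14*(-9) + 9*(14) = 0]
GCD = 1 with t = -3, so 9*(-3) ≡ 1 (mod 14)
Inverse = -3 mod 14 = 11
Check: 9 * 11 = 99 ≡ 1 (mod 14)

9^(-1) ≡ 11 (mod 14)


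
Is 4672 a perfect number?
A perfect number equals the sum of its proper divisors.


Proper divisors of 4672: 1, 2, 4, 8, 16, 32, 64, 73, 146, 292, 584, 1168, 2336
Sum = 1 + 2 + 4 + 8 + 16 + 32 + 64 + 73 + 146 + 292 + 584 + 1168 + 2336 = 4726

No, 4672 is not perfect (4726 ≠ 4672)


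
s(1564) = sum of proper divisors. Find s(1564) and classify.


Proper divisors: 1, 2, 4, 17, 23, 34, 46, 68, 92, 391, 782
Sum = 1 + 2 + 4 + 17 + 23 + 34 + 46 + 68 + 92 + 391 + 782 = 1460
1460 < 1564 → deficient

s(1564) = 1460 (deficient)


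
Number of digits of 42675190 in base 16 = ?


42675190 in base 16 = 28B2BF6
Number of digits = 7

7 digits (base 16)


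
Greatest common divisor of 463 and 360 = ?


463 = 1 * 360 + 103
360 = 3 * 103 + 51
103 = 2 * 51 + 1
51 = 51 * 1 + 0
GCD = 1


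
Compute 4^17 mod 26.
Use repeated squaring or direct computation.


4^1 mod 26 = 4
4^2 mod 26 = 16
4^3 mod 26 = 12
4^4 mod 26 = 22
4^5 mod 26 = 10
4^6 mod 26 = 14
4^7 mod 26 = 4
4^8 mod 26 = 16
4^9 mod 26 = 12
4^10 mod 26 = 22
4^11 mod 26 = 10
4^12 mod 26 = 14
4^13 mod 26 = 4
4^14 mod 26 = 16
4^15 mod 26 = 12
4^16 mod 26 = 22
4^17 mod 26 = 10


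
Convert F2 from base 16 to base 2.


F2 (base 16) = 242 (decimal)
242 (decimal) = 11110010 (base 2)


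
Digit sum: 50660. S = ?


5 + 0 + 6 + 6 + 0 = 17


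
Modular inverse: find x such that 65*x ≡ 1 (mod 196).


Use the extended Euclidean algorithm on (196, 65); each row r = 196*s + 65*t:
r=196, s=1, t=0
r=65, s=0, t=1
q=3: r=1, s=1, t=-3   [196*(1) + 65*(-3) = 1]
q=65: r=0, s=-65, t=196   [196*(-65) + 65*(196) = 0]
GCD = 1 with t = -3, so 65*(-3) ≡ 1 (mod 196)
Inverse = -3 mod 196 = 193
Check: 65 * 193 = 12545 ≡ 1 (mod 196)

65^(-1) ≡ 193 (mod 196)


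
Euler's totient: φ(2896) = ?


2896 = 2^4 × 181
Prime factors: 2, 181
φ(2896) = 2896 × (1-1/2) × (1-1/181)
= 2896 × 1/2 × 180/181 = 1440

φ(2896) = 1440


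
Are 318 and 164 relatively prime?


Euclidean algorithm:
318 = 1 * 164 + 154
164 = 1 * 154 + 10
154 = 15 * 10 + 4
10 = 2 * 4 + 2
4 = 2 * 2 + 0
GCD(318, 164) = 2

No, not coprime (GCD = 2)


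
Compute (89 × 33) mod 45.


89 × 33 = 2937
2937 mod 45 = 12


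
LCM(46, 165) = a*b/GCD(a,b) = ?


GCD(46, 165) = 1
LCM = 46*165/1 = 7590/1 = 7590

LCM = 7590


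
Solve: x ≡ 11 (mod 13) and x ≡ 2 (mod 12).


M = 13*12 = 156
M1 = M/13 = 12, M2 = M/12 = 13
M1^(-1) mod 13 = 12, M2^(-1) mod 12 = 1
x = 11*12*12 + 2*13*1 = 1610
1610 mod 156 = 50
Check: 50 mod 13 = 11 ✓, 50 mod 12 = 2 ✓

x ≡ 50 (mod 156)


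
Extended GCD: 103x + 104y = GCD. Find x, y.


Tabular extended Euclidean (each row: r = 103*s + 104*t):
r=103, s=1, t=0
r=104, s=0, t=1
q=0: r=103, s=1, t=0   [103*(1) + 104*(0) = 103]
q=1: r=1, s=-1, t=1   [103*(-1) + 104*(1) = 1]
q=103: r=0, s=104, t=-103   [103*(104) + 104*(-103) = 0]
GCD = 1; from the row with r=1: x=-1, y=1
Check: 103*(-1) + 104*(1) = -103 + 104 = 1

GCD = 1, x = -1, y = 1


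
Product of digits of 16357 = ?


1 × 6 × 3 × 5 × 7 = 630


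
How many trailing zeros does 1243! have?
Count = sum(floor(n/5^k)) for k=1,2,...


floor(1243/5) = 248
floor(1243/25) = 49
floor(1243/125) = 9
floor(1243/625) = 1
Total = 307

307 trailing zeros


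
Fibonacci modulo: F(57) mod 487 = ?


F(k) mod 487 for k=1..57:
1, 1, 2, 3, 5, 8, 13, 21, 34, 55, 89, 144, 233, 377, 123, 13, 136, 149, 285, 434, 232, 179, 411, 103, 27, 130, 157, 287, 444, 244, 201, 445, 159, 117, 276, 393, 182, 88, 270, 358, 141, 12, 153, 165, 318, 483, 314, 310, 137, 447, 97, 57, 154, 211, 365, 89, 454
F(57) mod 487 = 454


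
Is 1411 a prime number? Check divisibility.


1411 / 17 = 83 (exact division)
1411 is NOT prime.

No, 1411 is not prime


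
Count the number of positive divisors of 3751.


3751 = 11^2 × 31^1
d(3751) = (2+1) × (1+1) = 6

6 divisors


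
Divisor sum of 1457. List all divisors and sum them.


Divisors of 1457: 1, 31, 47, 1457
Sum = 1 + 31 + 47 + 1457 = 1536

σ(1457) = 1536


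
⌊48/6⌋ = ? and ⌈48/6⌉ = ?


48/6 = 8.0000
floor = 8
ceil = 8

floor = 8, ceil = 8


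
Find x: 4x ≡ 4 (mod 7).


GCD(4, 7) = 1, unique solution
a^(-1) mod 7 = 2
x = 2 * 4 mod 7 = 1

x ≡ 1 (mod 7)


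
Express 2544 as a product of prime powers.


2544 / 2 = 1272
1272 / 2 = 636
636 / 2 = 318
318 / 2 = 159
159 / 3 = 53
53 / 53 = 1
2544 = 2^4 × 3 × 53


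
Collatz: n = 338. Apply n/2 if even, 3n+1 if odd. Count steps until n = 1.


338 → 169 → 508 → 254 → 127 → 382 → 191 → 574 → 287 → 862 → 431 → 1294 → 647 → 1942 → 971 → 2914 → 1457 → 4372 → 2186 → 1093 → 3280 → 1640 → 820 → 410 → 205 → 616 → 308 → 154 → 77 → 232 → 116 → 58 → 29 → 88 → 44 → 22 → 11 → 34 → 17 → 52 → 26 → 13 → 40 → 20 → 10 → 5 → 16 → 8 → 4 → 2 → 1
Total steps = 50

50 steps


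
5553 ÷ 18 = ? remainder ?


5553 = 18 * 308 + 9
Check: 5544 + 9 = 5553

q = 308, r = 9


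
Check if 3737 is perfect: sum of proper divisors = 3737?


Proper divisors of 3737: 1, 37, 101
Sum = 1 + 37 + 101 = 139

No, 3737 is not perfect (139 ≠ 3737)


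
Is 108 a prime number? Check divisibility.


108 / 2 = 54 (exact division)
108 is NOT prime.

No, 108 is not prime


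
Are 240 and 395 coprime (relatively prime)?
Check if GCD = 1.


Euclidean algorithm:
395 = 1 * 240 + 155
240 = 1 * 155 + 85
155 = 1 * 85 + 70
85 = 1 * 70 + 15
70 = 4 * 15 + 10
15 = 1 * 10 + 5
10 = 2 * 5 + 0
GCD(240, 395) = 5

No, not coprime (GCD = 5)


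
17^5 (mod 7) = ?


17^1 mod 7 = 3
17^2 mod 7 = 2
17^3 mod 7 = 6
17^4 mod 7 = 4
17^5 mod 7 = 5


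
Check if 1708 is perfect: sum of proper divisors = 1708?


Proper divisors of 1708: 1, 2, 4, 7, 14, 28, 61, 122, 244, 427, 854
Sum = 1 + 2 + 4 + 7 + 14 + 28 + 61 + 122 + 244 + 427 + 854 = 1764

No, 1708 is not perfect (1764 ≠ 1708)


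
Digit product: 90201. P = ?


9 × 0 × 2 × 0 × 1 = 0


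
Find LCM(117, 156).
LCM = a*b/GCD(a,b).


GCD(117, 156) = 39
LCM = 117*156/39 = 18252/39 = 468

LCM = 468


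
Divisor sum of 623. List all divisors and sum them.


Divisors of 623: 1, 7, 89, 623
Sum = 1 + 7 + 89 + 623 = 720

σ(623) = 720


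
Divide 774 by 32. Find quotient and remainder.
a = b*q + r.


774 = 32 * 24 + 6
Check: 768 + 6 = 774

q = 24, r = 6


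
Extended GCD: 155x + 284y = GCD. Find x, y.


Tabular extended Euclidean (each row: r = 155*s + 284*t):
r=155, s=1, t=0
r=284, s=0, t=1
q=0: r=155, s=1, t=0   [155*(1) + 284*(0) = 155]
q=1: r=129, s=-1, t=1   [155*(-1) + 284*(1) = 129]
q=1: r=26, s=2, t=-1   [155*(2) + 284*(-1) = 26]
q=4: r=25, s=-9, t=5   [155*(-9) + 284*(5) = 25]
q=1: r=1, s=11, t=-6   [155*(11) + 284*(-6) = 1]
q=25: r=0, s=-284, t=155   [155*(-284) + 284*(155) = 0]
GCD = 1; from the row with r=1: x=11, y=-6
Check: 155*(11) + 284*(-6) = 1705 - 1704 = 1

GCD = 1, x = 11, y = -6


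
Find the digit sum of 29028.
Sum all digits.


2 + 9 + 0 + 2 + 8 = 21


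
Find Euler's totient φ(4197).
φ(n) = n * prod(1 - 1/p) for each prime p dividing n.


4197 = 3 × 1399
Prime factors: 3, 1399
φ(4197) = 4197 × (1-1/3) × (1-1/1399)
= 4197 × 2/3 × 1398/1399 = 2796

φ(4197) = 2796


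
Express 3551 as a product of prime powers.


3551 / 53 = 67
67 / 67 = 1
3551 = 53 × 67


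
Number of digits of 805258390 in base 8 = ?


805258390 in base 8 = 5777642226
Number of digits = 10

10 digits (base 8)


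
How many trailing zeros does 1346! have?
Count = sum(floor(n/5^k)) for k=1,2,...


floor(1346/5) = 269
floor(1346/25) = 53
floor(1346/125) = 10
floor(1346/625) = 2
Total = 334

334 trailing zeros


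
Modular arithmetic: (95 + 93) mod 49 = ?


95 + 93 = 188
188 mod 49 = 41


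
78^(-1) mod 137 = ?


Use the extended Euclidean algorithm on (137, 78); each row r = 137*s + 78*t:
r=137, s=1, t=0
r=78, s=0, t=1
q=1: r=59, s=1, t=-1   [137*(1) + 78*(-1) = 59]
q=1: r=19, s=-1, t=2   [137*(-1) + 78*(2) = 19]
q=3: r=2, s=4, t=-7   [137*(4) + 78*(-7) = 2]
q=9: r=1, s=-37, t=65   [137*(-37) + 78*(65) = 1]
q=2: r=0, s=78, t=-137   [137*(78) + 78*(-137) = 0]
GCD = 1 with t = 65, so 78*(65) ≡ 1 (mod 137)
Inverse = 65 mod 137 = 65
Check: 78 * 65 = 5070 ≡ 1 (mod 137)

78^(-1) ≡ 65 (mod 137)


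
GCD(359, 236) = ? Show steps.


359 = 1 * 236 + 123
236 = 1 * 123 + 113
123 = 1 * 113 + 10
113 = 11 * 10 + 3
10 = 3 * 3 + 1
3 = 3 * 1 + 0
GCD = 1


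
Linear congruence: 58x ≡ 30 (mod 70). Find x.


GCD(58, 70) = 2 divides 30
Divide: 29x ≡ 15 (mod 35)
x ≡ 15 (mod 35)


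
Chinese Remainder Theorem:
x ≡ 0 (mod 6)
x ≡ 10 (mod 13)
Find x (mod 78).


M = 6*13 = 78
M1 = M/6 = 13, M2 = M/13 = 6
M1^(-1) mod 6 = 1, M2^(-1) mod 13 = 11
x = 0*13*1 + 10*6*11 = 660
660 mod 78 = 36
Check: 36 mod 6 = 0 ✓, 36 mod 13 = 10 ✓

x ≡ 36 (mod 78)


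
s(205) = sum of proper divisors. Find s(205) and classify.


Proper divisors: 1, 5, 41
Sum = 1 + 5 + 41 = 47
47 < 205 → deficient

s(205) = 47 (deficient)


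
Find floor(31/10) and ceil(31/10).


31/10 = 3.1000
floor = 3
ceil = 4

floor = 3, ceil = 4


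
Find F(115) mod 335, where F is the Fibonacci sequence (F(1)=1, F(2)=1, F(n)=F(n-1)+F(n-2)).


F(k) mod 335 for k=1..115:
1, 1, 2, 3, 5, 8, 13, 21, 34, 55, 89, 144, 233, 42, 275, 317, 257, 239, 161, 65, 226, 291, 182, 138, 320, 123, 108, 231, 4, 235, 239, 139, 43, 182, 225, 72, 297, 34, 331, 30, 26, 56, 82, 138, 220, 23, 243, 266, 174, 105, 279, 49, 328, 42, 35, 77, 112, 189, 301, 155, 121, 276, 62, 3, 65, 68, 133, 201, 334, 200, 199, 64, 263, 327, 255, 247, 167, 79, 246, 325, 236, 226, 127, 18, 145, 163, 308, 136, 109, 245, 19, 264, 283, 212, 160, 37, 197, 234, 96, 330, 91, 86, 177, 263, 105, 33, 138, 171, 309, 145, 119, 264, 48, 312, 25
F(115) mod 335 = 25


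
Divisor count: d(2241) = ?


2241 = 3^3 × 83^1
d(2241) = (3+1) × (1+1) = 8

8 divisors


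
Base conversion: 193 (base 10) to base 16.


193 (base 10) = 193 (decimal)
193 (decimal) = C1 (base 16)


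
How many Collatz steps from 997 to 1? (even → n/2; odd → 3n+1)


997 → 2992 → 1496 → 748 → 374 → 187 → 562 → 281 → 844 → 422 → 211 → 634 → 317 → 952 → 476 → 238 → 119 → 358 → 179 → 538 → 269 → 808 → 404 → 202 → 101 → 304 → 152 → 76 → 38 → 19 → 58 → 29 → 88 → 44 → 22 → 11 → 34 → 17 → 52 → 26 → 13 → 40 → 20 → 10 → 5 → 16 → 8 → 4 → 2 → 1
Total steps = 49

49 steps


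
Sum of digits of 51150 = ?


5 + 1 + 1 + 5 + 0 = 12


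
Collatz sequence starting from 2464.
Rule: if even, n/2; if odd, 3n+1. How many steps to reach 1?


2464 → 1232 → 616 → 308 → 154 → 77 → 232 → 116 → 58 → 29 → 88 → 44 → 22 → 11 → 34 → 17 → 52 → 26 → 13 → 40 → 20 → 10 → 5 → 16 → 8 → 4 → 2 → 1
Total steps = 27

27 steps


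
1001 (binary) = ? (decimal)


1001 (base 2) = 9 (decimal)
9 (decimal) = 9 (base 10)


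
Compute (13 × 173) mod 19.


13 × 173 = 2249
2249 mod 19 = 7


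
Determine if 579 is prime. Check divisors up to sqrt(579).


579 / 3 = 193 (exact division)
579 is NOT prime.

No, 579 is not prime


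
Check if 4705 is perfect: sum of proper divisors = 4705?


Proper divisors of 4705: 1, 5, 941
Sum = 1 + 5 + 941 = 947

No, 4705 is not perfect (947 ≠ 4705)


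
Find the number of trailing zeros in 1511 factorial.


floor(1511/5) = 302
floor(1511/25) = 60
floor(1511/125) = 12
floor(1511/625) = 2
Total = 376

376 trailing zeros


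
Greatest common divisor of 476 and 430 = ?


476 = 1 * 430 + 46
430 = 9 * 46 + 16
46 = 2 * 16 + 14
16 = 1 * 14 + 2
14 = 7 * 2 + 0
GCD = 2


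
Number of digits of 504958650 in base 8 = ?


504958650 in base 8 = 3606207272
Number of digits = 10

10 digits (base 8)


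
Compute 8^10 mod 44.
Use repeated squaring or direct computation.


8^1 mod 44 = 8
8^2 mod 44 = 20
8^3 mod 44 = 28
8^4 mod 44 = 4
8^5 mod 44 = 32
8^6 mod 44 = 36
8^7 mod 44 = 24
8^8 mod 44 = 16
8^9 mod 44 = 40
8^10 mod 44 = 12
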